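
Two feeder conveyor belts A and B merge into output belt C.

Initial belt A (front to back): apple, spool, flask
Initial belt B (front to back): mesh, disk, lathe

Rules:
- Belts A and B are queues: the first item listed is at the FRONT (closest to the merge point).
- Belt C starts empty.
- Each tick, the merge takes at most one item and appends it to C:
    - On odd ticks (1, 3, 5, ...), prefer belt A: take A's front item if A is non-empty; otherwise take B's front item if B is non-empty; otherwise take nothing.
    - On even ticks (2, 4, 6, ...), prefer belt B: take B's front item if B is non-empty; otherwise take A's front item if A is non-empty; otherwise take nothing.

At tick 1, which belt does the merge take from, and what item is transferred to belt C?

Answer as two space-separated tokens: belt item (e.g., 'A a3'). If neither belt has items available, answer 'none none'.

Answer: A apple

Derivation:
Tick 1: prefer A, take apple from A; A=[spool,flask] B=[mesh,disk,lathe] C=[apple]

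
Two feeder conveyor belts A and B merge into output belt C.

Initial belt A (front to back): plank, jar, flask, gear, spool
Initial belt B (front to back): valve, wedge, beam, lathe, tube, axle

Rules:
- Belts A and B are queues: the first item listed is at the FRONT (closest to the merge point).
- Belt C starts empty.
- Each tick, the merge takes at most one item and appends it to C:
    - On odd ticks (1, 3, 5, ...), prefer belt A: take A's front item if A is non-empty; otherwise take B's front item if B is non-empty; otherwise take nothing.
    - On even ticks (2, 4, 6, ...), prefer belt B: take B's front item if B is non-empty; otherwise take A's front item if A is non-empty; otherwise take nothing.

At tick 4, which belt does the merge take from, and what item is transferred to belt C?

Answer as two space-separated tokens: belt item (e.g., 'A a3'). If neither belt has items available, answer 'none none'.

Tick 1: prefer A, take plank from A; A=[jar,flask,gear,spool] B=[valve,wedge,beam,lathe,tube,axle] C=[plank]
Tick 2: prefer B, take valve from B; A=[jar,flask,gear,spool] B=[wedge,beam,lathe,tube,axle] C=[plank,valve]
Tick 3: prefer A, take jar from A; A=[flask,gear,spool] B=[wedge,beam,lathe,tube,axle] C=[plank,valve,jar]
Tick 4: prefer B, take wedge from B; A=[flask,gear,spool] B=[beam,lathe,tube,axle] C=[plank,valve,jar,wedge]

Answer: B wedge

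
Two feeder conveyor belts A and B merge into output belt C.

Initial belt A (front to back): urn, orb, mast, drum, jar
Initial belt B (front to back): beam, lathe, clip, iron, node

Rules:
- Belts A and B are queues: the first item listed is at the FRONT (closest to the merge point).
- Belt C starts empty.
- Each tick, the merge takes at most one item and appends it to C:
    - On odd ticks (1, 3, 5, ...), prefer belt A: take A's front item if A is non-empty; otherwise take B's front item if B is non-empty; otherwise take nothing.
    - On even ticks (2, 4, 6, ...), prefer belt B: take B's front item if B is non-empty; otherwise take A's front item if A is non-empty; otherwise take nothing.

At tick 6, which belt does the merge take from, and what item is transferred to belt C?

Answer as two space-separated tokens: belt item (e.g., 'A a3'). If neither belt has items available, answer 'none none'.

Answer: B clip

Derivation:
Tick 1: prefer A, take urn from A; A=[orb,mast,drum,jar] B=[beam,lathe,clip,iron,node] C=[urn]
Tick 2: prefer B, take beam from B; A=[orb,mast,drum,jar] B=[lathe,clip,iron,node] C=[urn,beam]
Tick 3: prefer A, take orb from A; A=[mast,drum,jar] B=[lathe,clip,iron,node] C=[urn,beam,orb]
Tick 4: prefer B, take lathe from B; A=[mast,drum,jar] B=[clip,iron,node] C=[urn,beam,orb,lathe]
Tick 5: prefer A, take mast from A; A=[drum,jar] B=[clip,iron,node] C=[urn,beam,orb,lathe,mast]
Tick 6: prefer B, take clip from B; A=[drum,jar] B=[iron,node] C=[urn,beam,orb,lathe,mast,clip]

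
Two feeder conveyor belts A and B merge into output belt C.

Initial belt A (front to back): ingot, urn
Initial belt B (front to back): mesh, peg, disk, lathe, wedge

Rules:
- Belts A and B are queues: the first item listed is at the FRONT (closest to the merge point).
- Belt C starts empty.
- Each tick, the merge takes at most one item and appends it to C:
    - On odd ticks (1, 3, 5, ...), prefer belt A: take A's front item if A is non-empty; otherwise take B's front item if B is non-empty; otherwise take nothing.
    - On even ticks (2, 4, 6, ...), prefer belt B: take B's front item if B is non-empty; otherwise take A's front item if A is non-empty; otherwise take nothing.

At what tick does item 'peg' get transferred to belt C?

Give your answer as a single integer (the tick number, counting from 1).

Answer: 4

Derivation:
Tick 1: prefer A, take ingot from A; A=[urn] B=[mesh,peg,disk,lathe,wedge] C=[ingot]
Tick 2: prefer B, take mesh from B; A=[urn] B=[peg,disk,lathe,wedge] C=[ingot,mesh]
Tick 3: prefer A, take urn from A; A=[-] B=[peg,disk,lathe,wedge] C=[ingot,mesh,urn]
Tick 4: prefer B, take peg from B; A=[-] B=[disk,lathe,wedge] C=[ingot,mesh,urn,peg]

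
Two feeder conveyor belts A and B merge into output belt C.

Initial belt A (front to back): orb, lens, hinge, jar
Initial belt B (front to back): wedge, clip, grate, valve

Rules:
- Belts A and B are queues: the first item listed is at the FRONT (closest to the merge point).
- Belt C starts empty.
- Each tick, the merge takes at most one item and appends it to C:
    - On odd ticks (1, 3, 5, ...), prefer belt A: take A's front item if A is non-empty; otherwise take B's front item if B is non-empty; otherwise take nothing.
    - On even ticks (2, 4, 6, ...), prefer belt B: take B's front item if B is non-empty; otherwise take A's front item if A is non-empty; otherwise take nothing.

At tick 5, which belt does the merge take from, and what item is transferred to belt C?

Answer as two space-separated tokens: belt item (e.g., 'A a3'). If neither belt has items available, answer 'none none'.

Answer: A hinge

Derivation:
Tick 1: prefer A, take orb from A; A=[lens,hinge,jar] B=[wedge,clip,grate,valve] C=[orb]
Tick 2: prefer B, take wedge from B; A=[lens,hinge,jar] B=[clip,grate,valve] C=[orb,wedge]
Tick 3: prefer A, take lens from A; A=[hinge,jar] B=[clip,grate,valve] C=[orb,wedge,lens]
Tick 4: prefer B, take clip from B; A=[hinge,jar] B=[grate,valve] C=[orb,wedge,lens,clip]
Tick 5: prefer A, take hinge from A; A=[jar] B=[grate,valve] C=[orb,wedge,lens,clip,hinge]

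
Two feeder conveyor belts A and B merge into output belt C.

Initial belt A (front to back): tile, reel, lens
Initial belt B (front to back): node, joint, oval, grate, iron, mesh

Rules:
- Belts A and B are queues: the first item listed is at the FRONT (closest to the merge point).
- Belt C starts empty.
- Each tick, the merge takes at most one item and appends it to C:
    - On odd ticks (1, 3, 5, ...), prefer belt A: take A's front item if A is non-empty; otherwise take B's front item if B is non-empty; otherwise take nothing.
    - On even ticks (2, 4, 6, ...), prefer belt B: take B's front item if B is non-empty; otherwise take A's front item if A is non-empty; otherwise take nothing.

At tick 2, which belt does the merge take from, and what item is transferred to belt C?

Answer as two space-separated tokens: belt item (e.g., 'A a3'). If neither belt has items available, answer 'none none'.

Answer: B node

Derivation:
Tick 1: prefer A, take tile from A; A=[reel,lens] B=[node,joint,oval,grate,iron,mesh] C=[tile]
Tick 2: prefer B, take node from B; A=[reel,lens] B=[joint,oval,grate,iron,mesh] C=[tile,node]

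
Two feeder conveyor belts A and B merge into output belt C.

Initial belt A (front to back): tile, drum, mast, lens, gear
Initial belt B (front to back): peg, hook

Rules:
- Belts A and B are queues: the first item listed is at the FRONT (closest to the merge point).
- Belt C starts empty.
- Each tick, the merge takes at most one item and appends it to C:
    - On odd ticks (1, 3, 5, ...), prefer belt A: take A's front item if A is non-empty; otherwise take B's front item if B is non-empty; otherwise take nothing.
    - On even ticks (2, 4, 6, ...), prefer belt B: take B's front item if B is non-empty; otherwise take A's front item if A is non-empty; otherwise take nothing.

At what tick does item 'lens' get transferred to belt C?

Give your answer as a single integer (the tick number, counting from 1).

Tick 1: prefer A, take tile from A; A=[drum,mast,lens,gear] B=[peg,hook] C=[tile]
Tick 2: prefer B, take peg from B; A=[drum,mast,lens,gear] B=[hook] C=[tile,peg]
Tick 3: prefer A, take drum from A; A=[mast,lens,gear] B=[hook] C=[tile,peg,drum]
Tick 4: prefer B, take hook from B; A=[mast,lens,gear] B=[-] C=[tile,peg,drum,hook]
Tick 5: prefer A, take mast from A; A=[lens,gear] B=[-] C=[tile,peg,drum,hook,mast]
Tick 6: prefer B, take lens from A; A=[gear] B=[-] C=[tile,peg,drum,hook,mast,lens]

Answer: 6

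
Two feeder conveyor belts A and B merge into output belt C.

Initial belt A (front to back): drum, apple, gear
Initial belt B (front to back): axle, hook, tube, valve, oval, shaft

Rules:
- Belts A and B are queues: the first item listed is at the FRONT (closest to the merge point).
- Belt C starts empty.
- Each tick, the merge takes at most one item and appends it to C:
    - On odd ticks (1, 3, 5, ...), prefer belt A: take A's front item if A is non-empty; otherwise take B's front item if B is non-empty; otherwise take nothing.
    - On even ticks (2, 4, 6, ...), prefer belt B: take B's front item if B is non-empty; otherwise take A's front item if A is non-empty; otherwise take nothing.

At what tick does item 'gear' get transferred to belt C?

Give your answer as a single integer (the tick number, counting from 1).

Answer: 5

Derivation:
Tick 1: prefer A, take drum from A; A=[apple,gear] B=[axle,hook,tube,valve,oval,shaft] C=[drum]
Tick 2: prefer B, take axle from B; A=[apple,gear] B=[hook,tube,valve,oval,shaft] C=[drum,axle]
Tick 3: prefer A, take apple from A; A=[gear] B=[hook,tube,valve,oval,shaft] C=[drum,axle,apple]
Tick 4: prefer B, take hook from B; A=[gear] B=[tube,valve,oval,shaft] C=[drum,axle,apple,hook]
Tick 5: prefer A, take gear from A; A=[-] B=[tube,valve,oval,shaft] C=[drum,axle,apple,hook,gear]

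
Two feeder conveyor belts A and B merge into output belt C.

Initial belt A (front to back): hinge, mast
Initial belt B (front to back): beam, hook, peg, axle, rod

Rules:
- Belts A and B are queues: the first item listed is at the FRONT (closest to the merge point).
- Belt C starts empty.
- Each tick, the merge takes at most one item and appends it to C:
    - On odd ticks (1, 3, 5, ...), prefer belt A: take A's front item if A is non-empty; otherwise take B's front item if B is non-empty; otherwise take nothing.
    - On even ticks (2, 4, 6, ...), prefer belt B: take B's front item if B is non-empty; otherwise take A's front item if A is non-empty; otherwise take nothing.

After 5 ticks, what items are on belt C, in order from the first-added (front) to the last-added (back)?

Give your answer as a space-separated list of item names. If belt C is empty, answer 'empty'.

Answer: hinge beam mast hook peg

Derivation:
Tick 1: prefer A, take hinge from A; A=[mast] B=[beam,hook,peg,axle,rod] C=[hinge]
Tick 2: prefer B, take beam from B; A=[mast] B=[hook,peg,axle,rod] C=[hinge,beam]
Tick 3: prefer A, take mast from A; A=[-] B=[hook,peg,axle,rod] C=[hinge,beam,mast]
Tick 4: prefer B, take hook from B; A=[-] B=[peg,axle,rod] C=[hinge,beam,mast,hook]
Tick 5: prefer A, take peg from B; A=[-] B=[axle,rod] C=[hinge,beam,mast,hook,peg]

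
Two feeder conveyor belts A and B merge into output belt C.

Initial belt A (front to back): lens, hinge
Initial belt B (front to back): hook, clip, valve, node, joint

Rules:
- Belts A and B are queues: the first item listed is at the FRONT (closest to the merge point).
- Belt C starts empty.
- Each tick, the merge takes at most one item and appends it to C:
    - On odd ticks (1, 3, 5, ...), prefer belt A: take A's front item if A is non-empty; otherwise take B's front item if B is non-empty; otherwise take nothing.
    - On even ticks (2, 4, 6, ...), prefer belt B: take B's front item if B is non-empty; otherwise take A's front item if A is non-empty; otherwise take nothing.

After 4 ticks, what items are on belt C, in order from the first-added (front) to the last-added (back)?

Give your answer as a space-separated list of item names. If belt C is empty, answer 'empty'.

Tick 1: prefer A, take lens from A; A=[hinge] B=[hook,clip,valve,node,joint] C=[lens]
Tick 2: prefer B, take hook from B; A=[hinge] B=[clip,valve,node,joint] C=[lens,hook]
Tick 3: prefer A, take hinge from A; A=[-] B=[clip,valve,node,joint] C=[lens,hook,hinge]
Tick 4: prefer B, take clip from B; A=[-] B=[valve,node,joint] C=[lens,hook,hinge,clip]

Answer: lens hook hinge clip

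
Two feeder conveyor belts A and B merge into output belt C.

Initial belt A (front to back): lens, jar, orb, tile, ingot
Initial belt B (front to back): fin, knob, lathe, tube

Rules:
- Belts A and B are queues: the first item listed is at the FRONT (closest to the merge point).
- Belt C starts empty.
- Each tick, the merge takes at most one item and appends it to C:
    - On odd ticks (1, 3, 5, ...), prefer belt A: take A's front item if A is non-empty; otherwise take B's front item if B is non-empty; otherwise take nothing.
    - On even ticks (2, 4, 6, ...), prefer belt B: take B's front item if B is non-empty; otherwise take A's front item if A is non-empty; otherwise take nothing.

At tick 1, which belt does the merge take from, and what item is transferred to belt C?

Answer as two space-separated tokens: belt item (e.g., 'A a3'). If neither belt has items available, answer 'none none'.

Tick 1: prefer A, take lens from A; A=[jar,orb,tile,ingot] B=[fin,knob,lathe,tube] C=[lens]

Answer: A lens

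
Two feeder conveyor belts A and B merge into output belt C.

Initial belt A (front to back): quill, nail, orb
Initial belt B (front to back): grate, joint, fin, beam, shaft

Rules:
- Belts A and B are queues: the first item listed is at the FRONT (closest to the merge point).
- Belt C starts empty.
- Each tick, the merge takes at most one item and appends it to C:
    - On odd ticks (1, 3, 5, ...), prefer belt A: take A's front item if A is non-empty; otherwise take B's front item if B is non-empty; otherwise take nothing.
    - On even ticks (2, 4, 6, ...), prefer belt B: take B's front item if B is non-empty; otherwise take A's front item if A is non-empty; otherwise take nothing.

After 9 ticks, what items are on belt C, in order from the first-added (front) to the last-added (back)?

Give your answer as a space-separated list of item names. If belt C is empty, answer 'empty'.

Answer: quill grate nail joint orb fin beam shaft

Derivation:
Tick 1: prefer A, take quill from A; A=[nail,orb] B=[grate,joint,fin,beam,shaft] C=[quill]
Tick 2: prefer B, take grate from B; A=[nail,orb] B=[joint,fin,beam,shaft] C=[quill,grate]
Tick 3: prefer A, take nail from A; A=[orb] B=[joint,fin,beam,shaft] C=[quill,grate,nail]
Tick 4: prefer B, take joint from B; A=[orb] B=[fin,beam,shaft] C=[quill,grate,nail,joint]
Tick 5: prefer A, take orb from A; A=[-] B=[fin,beam,shaft] C=[quill,grate,nail,joint,orb]
Tick 6: prefer B, take fin from B; A=[-] B=[beam,shaft] C=[quill,grate,nail,joint,orb,fin]
Tick 7: prefer A, take beam from B; A=[-] B=[shaft] C=[quill,grate,nail,joint,orb,fin,beam]
Tick 8: prefer B, take shaft from B; A=[-] B=[-] C=[quill,grate,nail,joint,orb,fin,beam,shaft]
Tick 9: prefer A, both empty, nothing taken; A=[-] B=[-] C=[quill,grate,nail,joint,orb,fin,beam,shaft]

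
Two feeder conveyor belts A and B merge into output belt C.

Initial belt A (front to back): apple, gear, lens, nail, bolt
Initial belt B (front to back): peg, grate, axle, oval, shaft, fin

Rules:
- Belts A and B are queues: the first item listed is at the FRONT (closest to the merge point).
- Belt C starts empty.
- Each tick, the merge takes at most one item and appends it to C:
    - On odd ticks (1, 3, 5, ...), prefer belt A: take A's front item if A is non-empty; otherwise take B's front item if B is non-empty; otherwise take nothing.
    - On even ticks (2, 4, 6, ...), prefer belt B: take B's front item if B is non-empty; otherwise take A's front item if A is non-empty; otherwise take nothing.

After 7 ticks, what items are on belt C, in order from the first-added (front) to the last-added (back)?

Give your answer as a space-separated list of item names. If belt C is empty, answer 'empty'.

Tick 1: prefer A, take apple from A; A=[gear,lens,nail,bolt] B=[peg,grate,axle,oval,shaft,fin] C=[apple]
Tick 2: prefer B, take peg from B; A=[gear,lens,nail,bolt] B=[grate,axle,oval,shaft,fin] C=[apple,peg]
Tick 3: prefer A, take gear from A; A=[lens,nail,bolt] B=[grate,axle,oval,shaft,fin] C=[apple,peg,gear]
Tick 4: prefer B, take grate from B; A=[lens,nail,bolt] B=[axle,oval,shaft,fin] C=[apple,peg,gear,grate]
Tick 5: prefer A, take lens from A; A=[nail,bolt] B=[axle,oval,shaft,fin] C=[apple,peg,gear,grate,lens]
Tick 6: prefer B, take axle from B; A=[nail,bolt] B=[oval,shaft,fin] C=[apple,peg,gear,grate,lens,axle]
Tick 7: prefer A, take nail from A; A=[bolt] B=[oval,shaft,fin] C=[apple,peg,gear,grate,lens,axle,nail]

Answer: apple peg gear grate lens axle nail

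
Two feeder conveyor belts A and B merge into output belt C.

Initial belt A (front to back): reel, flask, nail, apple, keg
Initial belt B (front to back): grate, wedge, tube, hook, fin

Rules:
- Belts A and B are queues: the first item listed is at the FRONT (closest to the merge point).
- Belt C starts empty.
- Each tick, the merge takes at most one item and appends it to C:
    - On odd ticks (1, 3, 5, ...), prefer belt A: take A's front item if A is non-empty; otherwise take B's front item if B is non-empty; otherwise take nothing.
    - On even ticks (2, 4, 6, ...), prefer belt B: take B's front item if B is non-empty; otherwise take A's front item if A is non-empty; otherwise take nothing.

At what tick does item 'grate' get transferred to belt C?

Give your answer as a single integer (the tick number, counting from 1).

Answer: 2

Derivation:
Tick 1: prefer A, take reel from A; A=[flask,nail,apple,keg] B=[grate,wedge,tube,hook,fin] C=[reel]
Tick 2: prefer B, take grate from B; A=[flask,nail,apple,keg] B=[wedge,tube,hook,fin] C=[reel,grate]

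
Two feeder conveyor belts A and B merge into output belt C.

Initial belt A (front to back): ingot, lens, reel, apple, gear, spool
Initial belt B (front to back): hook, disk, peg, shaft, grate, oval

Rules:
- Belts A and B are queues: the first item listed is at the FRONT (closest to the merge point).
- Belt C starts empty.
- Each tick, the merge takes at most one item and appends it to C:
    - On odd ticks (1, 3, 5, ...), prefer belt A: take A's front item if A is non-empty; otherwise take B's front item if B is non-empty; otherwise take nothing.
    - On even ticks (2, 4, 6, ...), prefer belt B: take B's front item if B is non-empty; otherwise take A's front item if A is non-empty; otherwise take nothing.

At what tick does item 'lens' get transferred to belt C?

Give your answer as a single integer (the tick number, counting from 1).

Tick 1: prefer A, take ingot from A; A=[lens,reel,apple,gear,spool] B=[hook,disk,peg,shaft,grate,oval] C=[ingot]
Tick 2: prefer B, take hook from B; A=[lens,reel,apple,gear,spool] B=[disk,peg,shaft,grate,oval] C=[ingot,hook]
Tick 3: prefer A, take lens from A; A=[reel,apple,gear,spool] B=[disk,peg,shaft,grate,oval] C=[ingot,hook,lens]

Answer: 3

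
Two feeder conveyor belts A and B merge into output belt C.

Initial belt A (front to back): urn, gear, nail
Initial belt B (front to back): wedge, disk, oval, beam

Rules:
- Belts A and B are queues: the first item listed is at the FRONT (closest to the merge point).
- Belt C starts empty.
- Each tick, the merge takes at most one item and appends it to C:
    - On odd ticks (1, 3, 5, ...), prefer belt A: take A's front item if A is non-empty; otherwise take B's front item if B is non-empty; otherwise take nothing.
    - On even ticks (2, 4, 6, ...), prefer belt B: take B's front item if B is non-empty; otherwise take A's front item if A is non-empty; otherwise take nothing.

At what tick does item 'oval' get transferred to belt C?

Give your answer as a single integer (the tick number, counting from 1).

Answer: 6

Derivation:
Tick 1: prefer A, take urn from A; A=[gear,nail] B=[wedge,disk,oval,beam] C=[urn]
Tick 2: prefer B, take wedge from B; A=[gear,nail] B=[disk,oval,beam] C=[urn,wedge]
Tick 3: prefer A, take gear from A; A=[nail] B=[disk,oval,beam] C=[urn,wedge,gear]
Tick 4: prefer B, take disk from B; A=[nail] B=[oval,beam] C=[urn,wedge,gear,disk]
Tick 5: prefer A, take nail from A; A=[-] B=[oval,beam] C=[urn,wedge,gear,disk,nail]
Tick 6: prefer B, take oval from B; A=[-] B=[beam] C=[urn,wedge,gear,disk,nail,oval]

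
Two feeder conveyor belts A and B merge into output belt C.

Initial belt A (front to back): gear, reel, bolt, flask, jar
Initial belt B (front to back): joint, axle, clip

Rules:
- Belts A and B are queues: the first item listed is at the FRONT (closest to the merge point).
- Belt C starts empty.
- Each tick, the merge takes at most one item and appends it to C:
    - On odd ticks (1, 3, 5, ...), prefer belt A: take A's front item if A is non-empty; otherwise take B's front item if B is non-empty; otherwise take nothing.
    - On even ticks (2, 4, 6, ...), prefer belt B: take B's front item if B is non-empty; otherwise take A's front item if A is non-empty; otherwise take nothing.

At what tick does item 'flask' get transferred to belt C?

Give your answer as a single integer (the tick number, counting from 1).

Tick 1: prefer A, take gear from A; A=[reel,bolt,flask,jar] B=[joint,axle,clip] C=[gear]
Tick 2: prefer B, take joint from B; A=[reel,bolt,flask,jar] B=[axle,clip] C=[gear,joint]
Tick 3: prefer A, take reel from A; A=[bolt,flask,jar] B=[axle,clip] C=[gear,joint,reel]
Tick 4: prefer B, take axle from B; A=[bolt,flask,jar] B=[clip] C=[gear,joint,reel,axle]
Tick 5: prefer A, take bolt from A; A=[flask,jar] B=[clip] C=[gear,joint,reel,axle,bolt]
Tick 6: prefer B, take clip from B; A=[flask,jar] B=[-] C=[gear,joint,reel,axle,bolt,clip]
Tick 7: prefer A, take flask from A; A=[jar] B=[-] C=[gear,joint,reel,axle,bolt,clip,flask]

Answer: 7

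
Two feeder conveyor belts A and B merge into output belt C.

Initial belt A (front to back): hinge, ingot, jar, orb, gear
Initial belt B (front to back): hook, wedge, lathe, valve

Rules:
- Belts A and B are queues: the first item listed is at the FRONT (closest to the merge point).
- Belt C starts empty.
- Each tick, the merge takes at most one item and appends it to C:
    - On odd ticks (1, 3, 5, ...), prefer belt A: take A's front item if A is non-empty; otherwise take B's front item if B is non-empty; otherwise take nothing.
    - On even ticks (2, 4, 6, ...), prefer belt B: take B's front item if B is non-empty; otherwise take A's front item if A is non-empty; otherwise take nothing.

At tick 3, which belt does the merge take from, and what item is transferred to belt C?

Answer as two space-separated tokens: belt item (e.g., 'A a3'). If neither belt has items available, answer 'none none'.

Tick 1: prefer A, take hinge from A; A=[ingot,jar,orb,gear] B=[hook,wedge,lathe,valve] C=[hinge]
Tick 2: prefer B, take hook from B; A=[ingot,jar,orb,gear] B=[wedge,lathe,valve] C=[hinge,hook]
Tick 3: prefer A, take ingot from A; A=[jar,orb,gear] B=[wedge,lathe,valve] C=[hinge,hook,ingot]

Answer: A ingot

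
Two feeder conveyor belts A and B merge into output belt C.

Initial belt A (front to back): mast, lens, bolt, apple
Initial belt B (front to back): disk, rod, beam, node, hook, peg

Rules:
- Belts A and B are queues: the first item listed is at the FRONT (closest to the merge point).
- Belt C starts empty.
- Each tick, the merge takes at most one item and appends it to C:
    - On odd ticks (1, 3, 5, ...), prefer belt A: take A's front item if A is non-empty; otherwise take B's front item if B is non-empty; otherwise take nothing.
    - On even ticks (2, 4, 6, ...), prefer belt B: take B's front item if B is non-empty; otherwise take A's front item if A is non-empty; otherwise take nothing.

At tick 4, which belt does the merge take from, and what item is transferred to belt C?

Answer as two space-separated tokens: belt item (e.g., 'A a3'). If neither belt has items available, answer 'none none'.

Answer: B rod

Derivation:
Tick 1: prefer A, take mast from A; A=[lens,bolt,apple] B=[disk,rod,beam,node,hook,peg] C=[mast]
Tick 2: prefer B, take disk from B; A=[lens,bolt,apple] B=[rod,beam,node,hook,peg] C=[mast,disk]
Tick 3: prefer A, take lens from A; A=[bolt,apple] B=[rod,beam,node,hook,peg] C=[mast,disk,lens]
Tick 4: prefer B, take rod from B; A=[bolt,apple] B=[beam,node,hook,peg] C=[mast,disk,lens,rod]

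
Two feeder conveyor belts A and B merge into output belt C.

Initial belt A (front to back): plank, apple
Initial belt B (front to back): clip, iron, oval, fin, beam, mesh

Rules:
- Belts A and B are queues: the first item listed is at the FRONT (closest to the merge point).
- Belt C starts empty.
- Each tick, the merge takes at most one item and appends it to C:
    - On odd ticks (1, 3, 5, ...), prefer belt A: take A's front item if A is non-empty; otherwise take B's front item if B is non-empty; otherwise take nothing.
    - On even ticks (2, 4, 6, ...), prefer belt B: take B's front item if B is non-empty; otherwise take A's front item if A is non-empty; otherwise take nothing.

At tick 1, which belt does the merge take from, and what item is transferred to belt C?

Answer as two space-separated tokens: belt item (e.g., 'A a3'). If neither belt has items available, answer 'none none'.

Tick 1: prefer A, take plank from A; A=[apple] B=[clip,iron,oval,fin,beam,mesh] C=[plank]

Answer: A plank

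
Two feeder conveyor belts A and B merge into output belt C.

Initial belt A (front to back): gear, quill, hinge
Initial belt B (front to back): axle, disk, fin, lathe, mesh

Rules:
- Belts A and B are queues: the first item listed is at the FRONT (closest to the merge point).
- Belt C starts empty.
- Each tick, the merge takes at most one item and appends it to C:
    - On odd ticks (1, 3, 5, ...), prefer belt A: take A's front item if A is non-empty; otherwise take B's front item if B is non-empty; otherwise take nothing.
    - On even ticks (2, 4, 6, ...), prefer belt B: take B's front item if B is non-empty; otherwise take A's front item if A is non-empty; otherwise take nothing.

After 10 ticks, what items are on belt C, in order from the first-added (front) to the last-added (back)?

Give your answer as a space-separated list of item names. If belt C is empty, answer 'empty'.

Tick 1: prefer A, take gear from A; A=[quill,hinge] B=[axle,disk,fin,lathe,mesh] C=[gear]
Tick 2: prefer B, take axle from B; A=[quill,hinge] B=[disk,fin,lathe,mesh] C=[gear,axle]
Tick 3: prefer A, take quill from A; A=[hinge] B=[disk,fin,lathe,mesh] C=[gear,axle,quill]
Tick 4: prefer B, take disk from B; A=[hinge] B=[fin,lathe,mesh] C=[gear,axle,quill,disk]
Tick 5: prefer A, take hinge from A; A=[-] B=[fin,lathe,mesh] C=[gear,axle,quill,disk,hinge]
Tick 6: prefer B, take fin from B; A=[-] B=[lathe,mesh] C=[gear,axle,quill,disk,hinge,fin]
Tick 7: prefer A, take lathe from B; A=[-] B=[mesh] C=[gear,axle,quill,disk,hinge,fin,lathe]
Tick 8: prefer B, take mesh from B; A=[-] B=[-] C=[gear,axle,quill,disk,hinge,fin,lathe,mesh]
Tick 9: prefer A, both empty, nothing taken; A=[-] B=[-] C=[gear,axle,quill,disk,hinge,fin,lathe,mesh]
Tick 10: prefer B, both empty, nothing taken; A=[-] B=[-] C=[gear,axle,quill,disk,hinge,fin,lathe,mesh]

Answer: gear axle quill disk hinge fin lathe mesh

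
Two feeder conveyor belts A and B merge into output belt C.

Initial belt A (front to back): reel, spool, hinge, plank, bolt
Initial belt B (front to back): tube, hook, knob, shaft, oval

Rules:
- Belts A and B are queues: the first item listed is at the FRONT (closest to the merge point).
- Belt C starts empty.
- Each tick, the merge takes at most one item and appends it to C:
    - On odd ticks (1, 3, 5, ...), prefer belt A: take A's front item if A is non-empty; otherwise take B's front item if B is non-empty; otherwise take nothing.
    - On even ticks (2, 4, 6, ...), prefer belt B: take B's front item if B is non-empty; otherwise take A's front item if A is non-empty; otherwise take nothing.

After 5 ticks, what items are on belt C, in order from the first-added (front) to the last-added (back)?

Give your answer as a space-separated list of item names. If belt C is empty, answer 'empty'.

Answer: reel tube spool hook hinge

Derivation:
Tick 1: prefer A, take reel from A; A=[spool,hinge,plank,bolt] B=[tube,hook,knob,shaft,oval] C=[reel]
Tick 2: prefer B, take tube from B; A=[spool,hinge,plank,bolt] B=[hook,knob,shaft,oval] C=[reel,tube]
Tick 3: prefer A, take spool from A; A=[hinge,plank,bolt] B=[hook,knob,shaft,oval] C=[reel,tube,spool]
Tick 4: prefer B, take hook from B; A=[hinge,plank,bolt] B=[knob,shaft,oval] C=[reel,tube,spool,hook]
Tick 5: prefer A, take hinge from A; A=[plank,bolt] B=[knob,shaft,oval] C=[reel,tube,spool,hook,hinge]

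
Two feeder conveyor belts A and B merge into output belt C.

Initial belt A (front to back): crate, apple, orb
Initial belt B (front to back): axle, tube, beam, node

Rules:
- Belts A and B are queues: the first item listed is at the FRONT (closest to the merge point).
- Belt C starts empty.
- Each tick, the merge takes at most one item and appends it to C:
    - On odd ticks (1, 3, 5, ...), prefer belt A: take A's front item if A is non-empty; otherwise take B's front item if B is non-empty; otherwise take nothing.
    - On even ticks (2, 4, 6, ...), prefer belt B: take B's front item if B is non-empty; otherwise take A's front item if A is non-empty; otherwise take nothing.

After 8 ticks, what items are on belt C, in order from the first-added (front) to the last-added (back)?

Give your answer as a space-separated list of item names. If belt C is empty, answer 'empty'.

Answer: crate axle apple tube orb beam node

Derivation:
Tick 1: prefer A, take crate from A; A=[apple,orb] B=[axle,tube,beam,node] C=[crate]
Tick 2: prefer B, take axle from B; A=[apple,orb] B=[tube,beam,node] C=[crate,axle]
Tick 3: prefer A, take apple from A; A=[orb] B=[tube,beam,node] C=[crate,axle,apple]
Tick 4: prefer B, take tube from B; A=[orb] B=[beam,node] C=[crate,axle,apple,tube]
Tick 5: prefer A, take orb from A; A=[-] B=[beam,node] C=[crate,axle,apple,tube,orb]
Tick 6: prefer B, take beam from B; A=[-] B=[node] C=[crate,axle,apple,tube,orb,beam]
Tick 7: prefer A, take node from B; A=[-] B=[-] C=[crate,axle,apple,tube,orb,beam,node]
Tick 8: prefer B, both empty, nothing taken; A=[-] B=[-] C=[crate,axle,apple,tube,orb,beam,node]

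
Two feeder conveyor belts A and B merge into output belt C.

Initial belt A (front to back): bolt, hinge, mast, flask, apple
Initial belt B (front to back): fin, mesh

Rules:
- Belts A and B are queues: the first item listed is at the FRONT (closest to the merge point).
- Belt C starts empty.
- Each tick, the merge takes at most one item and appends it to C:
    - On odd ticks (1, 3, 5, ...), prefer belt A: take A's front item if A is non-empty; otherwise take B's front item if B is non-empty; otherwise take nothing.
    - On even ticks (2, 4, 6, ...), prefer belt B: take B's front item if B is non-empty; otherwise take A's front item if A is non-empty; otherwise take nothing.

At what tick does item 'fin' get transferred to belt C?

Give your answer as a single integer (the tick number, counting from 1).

Answer: 2

Derivation:
Tick 1: prefer A, take bolt from A; A=[hinge,mast,flask,apple] B=[fin,mesh] C=[bolt]
Tick 2: prefer B, take fin from B; A=[hinge,mast,flask,apple] B=[mesh] C=[bolt,fin]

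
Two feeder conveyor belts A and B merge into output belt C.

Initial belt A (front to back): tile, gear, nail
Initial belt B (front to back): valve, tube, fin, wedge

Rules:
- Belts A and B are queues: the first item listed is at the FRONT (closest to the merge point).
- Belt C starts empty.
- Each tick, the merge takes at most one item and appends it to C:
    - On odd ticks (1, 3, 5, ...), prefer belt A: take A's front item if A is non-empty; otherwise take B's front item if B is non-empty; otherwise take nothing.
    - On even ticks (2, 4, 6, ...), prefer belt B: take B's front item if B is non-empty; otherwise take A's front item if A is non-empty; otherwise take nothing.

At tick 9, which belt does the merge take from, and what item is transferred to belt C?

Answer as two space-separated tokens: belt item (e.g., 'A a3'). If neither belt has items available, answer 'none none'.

Answer: none none

Derivation:
Tick 1: prefer A, take tile from A; A=[gear,nail] B=[valve,tube,fin,wedge] C=[tile]
Tick 2: prefer B, take valve from B; A=[gear,nail] B=[tube,fin,wedge] C=[tile,valve]
Tick 3: prefer A, take gear from A; A=[nail] B=[tube,fin,wedge] C=[tile,valve,gear]
Tick 4: prefer B, take tube from B; A=[nail] B=[fin,wedge] C=[tile,valve,gear,tube]
Tick 5: prefer A, take nail from A; A=[-] B=[fin,wedge] C=[tile,valve,gear,tube,nail]
Tick 6: prefer B, take fin from B; A=[-] B=[wedge] C=[tile,valve,gear,tube,nail,fin]
Tick 7: prefer A, take wedge from B; A=[-] B=[-] C=[tile,valve,gear,tube,nail,fin,wedge]
Tick 8: prefer B, both empty, nothing taken; A=[-] B=[-] C=[tile,valve,gear,tube,nail,fin,wedge]
Tick 9: prefer A, both empty, nothing taken; A=[-] B=[-] C=[tile,valve,gear,tube,nail,fin,wedge]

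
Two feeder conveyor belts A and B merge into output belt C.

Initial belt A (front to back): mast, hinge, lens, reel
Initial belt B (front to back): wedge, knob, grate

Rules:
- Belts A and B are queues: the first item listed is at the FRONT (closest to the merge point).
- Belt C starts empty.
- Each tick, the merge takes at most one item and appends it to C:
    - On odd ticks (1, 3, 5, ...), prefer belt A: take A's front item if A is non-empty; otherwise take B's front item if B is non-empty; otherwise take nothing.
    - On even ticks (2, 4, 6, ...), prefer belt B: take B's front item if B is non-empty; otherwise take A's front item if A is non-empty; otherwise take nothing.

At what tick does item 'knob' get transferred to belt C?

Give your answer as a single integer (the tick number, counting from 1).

Answer: 4

Derivation:
Tick 1: prefer A, take mast from A; A=[hinge,lens,reel] B=[wedge,knob,grate] C=[mast]
Tick 2: prefer B, take wedge from B; A=[hinge,lens,reel] B=[knob,grate] C=[mast,wedge]
Tick 3: prefer A, take hinge from A; A=[lens,reel] B=[knob,grate] C=[mast,wedge,hinge]
Tick 4: prefer B, take knob from B; A=[lens,reel] B=[grate] C=[mast,wedge,hinge,knob]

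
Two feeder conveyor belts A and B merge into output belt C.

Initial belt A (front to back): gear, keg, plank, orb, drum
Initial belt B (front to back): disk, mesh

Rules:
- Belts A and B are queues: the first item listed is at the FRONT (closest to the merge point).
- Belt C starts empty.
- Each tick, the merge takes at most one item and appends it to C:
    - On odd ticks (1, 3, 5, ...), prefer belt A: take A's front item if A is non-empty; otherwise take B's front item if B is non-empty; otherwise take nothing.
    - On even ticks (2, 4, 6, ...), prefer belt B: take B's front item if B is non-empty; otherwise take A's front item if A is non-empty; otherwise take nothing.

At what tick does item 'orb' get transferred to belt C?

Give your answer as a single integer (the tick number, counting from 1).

Tick 1: prefer A, take gear from A; A=[keg,plank,orb,drum] B=[disk,mesh] C=[gear]
Tick 2: prefer B, take disk from B; A=[keg,plank,orb,drum] B=[mesh] C=[gear,disk]
Tick 3: prefer A, take keg from A; A=[plank,orb,drum] B=[mesh] C=[gear,disk,keg]
Tick 4: prefer B, take mesh from B; A=[plank,orb,drum] B=[-] C=[gear,disk,keg,mesh]
Tick 5: prefer A, take plank from A; A=[orb,drum] B=[-] C=[gear,disk,keg,mesh,plank]
Tick 6: prefer B, take orb from A; A=[drum] B=[-] C=[gear,disk,keg,mesh,plank,orb]

Answer: 6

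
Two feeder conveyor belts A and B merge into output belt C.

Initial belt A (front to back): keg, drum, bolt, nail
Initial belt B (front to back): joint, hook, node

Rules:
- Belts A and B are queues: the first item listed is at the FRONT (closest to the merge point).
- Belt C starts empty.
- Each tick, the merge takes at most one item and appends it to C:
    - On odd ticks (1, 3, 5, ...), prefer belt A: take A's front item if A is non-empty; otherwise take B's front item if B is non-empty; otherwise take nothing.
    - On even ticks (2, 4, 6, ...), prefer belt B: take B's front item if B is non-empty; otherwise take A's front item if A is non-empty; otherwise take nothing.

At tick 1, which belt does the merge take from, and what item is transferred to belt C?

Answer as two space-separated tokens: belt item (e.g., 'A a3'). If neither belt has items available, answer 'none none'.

Answer: A keg

Derivation:
Tick 1: prefer A, take keg from A; A=[drum,bolt,nail] B=[joint,hook,node] C=[keg]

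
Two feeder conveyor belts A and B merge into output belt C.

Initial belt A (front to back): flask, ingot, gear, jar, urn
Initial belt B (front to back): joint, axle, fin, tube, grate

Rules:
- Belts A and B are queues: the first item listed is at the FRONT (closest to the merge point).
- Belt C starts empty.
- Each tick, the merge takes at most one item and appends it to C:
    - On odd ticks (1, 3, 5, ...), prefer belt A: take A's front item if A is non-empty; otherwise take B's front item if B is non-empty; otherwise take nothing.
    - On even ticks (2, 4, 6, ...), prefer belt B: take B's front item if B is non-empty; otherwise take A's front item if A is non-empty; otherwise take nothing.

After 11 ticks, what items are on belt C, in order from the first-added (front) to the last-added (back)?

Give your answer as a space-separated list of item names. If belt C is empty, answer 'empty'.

Tick 1: prefer A, take flask from A; A=[ingot,gear,jar,urn] B=[joint,axle,fin,tube,grate] C=[flask]
Tick 2: prefer B, take joint from B; A=[ingot,gear,jar,urn] B=[axle,fin,tube,grate] C=[flask,joint]
Tick 3: prefer A, take ingot from A; A=[gear,jar,urn] B=[axle,fin,tube,grate] C=[flask,joint,ingot]
Tick 4: prefer B, take axle from B; A=[gear,jar,urn] B=[fin,tube,grate] C=[flask,joint,ingot,axle]
Tick 5: prefer A, take gear from A; A=[jar,urn] B=[fin,tube,grate] C=[flask,joint,ingot,axle,gear]
Tick 6: prefer B, take fin from B; A=[jar,urn] B=[tube,grate] C=[flask,joint,ingot,axle,gear,fin]
Tick 7: prefer A, take jar from A; A=[urn] B=[tube,grate] C=[flask,joint,ingot,axle,gear,fin,jar]
Tick 8: prefer B, take tube from B; A=[urn] B=[grate] C=[flask,joint,ingot,axle,gear,fin,jar,tube]
Tick 9: prefer A, take urn from A; A=[-] B=[grate] C=[flask,joint,ingot,axle,gear,fin,jar,tube,urn]
Tick 10: prefer B, take grate from B; A=[-] B=[-] C=[flask,joint,ingot,axle,gear,fin,jar,tube,urn,grate]
Tick 11: prefer A, both empty, nothing taken; A=[-] B=[-] C=[flask,joint,ingot,axle,gear,fin,jar,tube,urn,grate]

Answer: flask joint ingot axle gear fin jar tube urn grate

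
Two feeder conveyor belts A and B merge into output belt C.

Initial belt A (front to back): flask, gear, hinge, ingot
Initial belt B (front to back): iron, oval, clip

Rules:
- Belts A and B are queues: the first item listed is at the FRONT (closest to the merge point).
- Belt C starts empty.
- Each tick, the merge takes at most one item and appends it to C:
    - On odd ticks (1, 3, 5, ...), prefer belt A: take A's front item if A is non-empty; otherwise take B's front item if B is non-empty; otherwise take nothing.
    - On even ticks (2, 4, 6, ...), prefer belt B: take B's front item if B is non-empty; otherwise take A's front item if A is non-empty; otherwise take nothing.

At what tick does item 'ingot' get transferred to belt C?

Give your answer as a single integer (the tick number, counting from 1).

Tick 1: prefer A, take flask from A; A=[gear,hinge,ingot] B=[iron,oval,clip] C=[flask]
Tick 2: prefer B, take iron from B; A=[gear,hinge,ingot] B=[oval,clip] C=[flask,iron]
Tick 3: prefer A, take gear from A; A=[hinge,ingot] B=[oval,clip] C=[flask,iron,gear]
Tick 4: prefer B, take oval from B; A=[hinge,ingot] B=[clip] C=[flask,iron,gear,oval]
Tick 5: prefer A, take hinge from A; A=[ingot] B=[clip] C=[flask,iron,gear,oval,hinge]
Tick 6: prefer B, take clip from B; A=[ingot] B=[-] C=[flask,iron,gear,oval,hinge,clip]
Tick 7: prefer A, take ingot from A; A=[-] B=[-] C=[flask,iron,gear,oval,hinge,clip,ingot]

Answer: 7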